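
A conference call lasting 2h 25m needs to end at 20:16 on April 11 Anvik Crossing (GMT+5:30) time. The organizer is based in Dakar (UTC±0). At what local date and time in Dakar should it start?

Target end time in UTC: 20:16 − 5:30 = 14:46 on Apr 11.
Subtract 2 hours and 25 minutes → start 12:21 UTC on Apr 11.
Dakar is UTC+0, so start is 12:21 on Apr 11.

12:21 on April 11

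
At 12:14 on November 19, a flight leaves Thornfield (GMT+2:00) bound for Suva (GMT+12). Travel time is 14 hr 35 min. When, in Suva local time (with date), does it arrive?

12:49 on Nov 20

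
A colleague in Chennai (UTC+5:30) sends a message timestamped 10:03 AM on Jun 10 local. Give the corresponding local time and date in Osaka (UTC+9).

1:33 PM on June 10

Osaka is 3:30 ahead of Chennai.
Shift by the zone difference: 10:03 AM + 3:30 = 1:33 PM on Jun 10 in Osaka.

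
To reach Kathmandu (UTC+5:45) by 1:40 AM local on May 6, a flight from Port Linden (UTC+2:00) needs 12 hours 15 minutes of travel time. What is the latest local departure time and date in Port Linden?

9:40 AM on May 5

Target arrival in UTC: 1:40 AM − 5:45 = 7:55 PM on May 5.
Subtract 12 hours and 15 minutes → departure 7:40 AM UTC on May 5.
Port Linden is UTC+2:00: 7:40 AM + 2:00 = 9:40 AM on May 5.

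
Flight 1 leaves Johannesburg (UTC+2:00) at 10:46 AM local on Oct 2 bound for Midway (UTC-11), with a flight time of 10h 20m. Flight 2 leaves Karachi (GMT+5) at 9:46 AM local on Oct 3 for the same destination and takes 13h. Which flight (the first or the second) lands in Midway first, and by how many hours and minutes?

the first, by 22 hours 40 minutes

Flight 1 in UTC: 10:46 AM − 2:00 = 8:46 AM on Oct 2.
+10 hours and 20 minutes → arrive 7:06 PM UTC on Oct 2.
Flight 2 in UTC: 9:46 AM − 5:00 = 4:46 AM on Oct 3.
+13 hours → arrive 5:46 PM UTC on Oct 3.
Flight 1 lands earlier by 22 hours 40 minutes.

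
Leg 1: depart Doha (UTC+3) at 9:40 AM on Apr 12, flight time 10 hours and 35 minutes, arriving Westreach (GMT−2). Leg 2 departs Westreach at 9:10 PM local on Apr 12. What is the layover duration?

Convert departure to UTC: 9:40 AM − 3:00 = 6:40 AM UTC on Apr 12.
Add 10 hours and 35 minutes flight time → 5:15 PM UTC.
Westreach is UTC−2:00, so local arrival = 5:15 PM − 2:00 = 3:15 PM on Apr 12.
Layover = 9:10 PM − 3:15 PM = 5 hours 55 minutes.

5 hours 55 minutes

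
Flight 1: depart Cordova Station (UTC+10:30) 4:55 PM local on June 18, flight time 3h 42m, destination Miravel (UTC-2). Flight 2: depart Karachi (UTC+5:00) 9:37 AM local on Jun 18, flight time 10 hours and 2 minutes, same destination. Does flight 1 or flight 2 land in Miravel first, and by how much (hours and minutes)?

Flight 1 in UTC: 4:55 PM − 10:30 = 6:25 AM on Jun 18.
+3 hours and 42 minutes → arrive 10:07 AM UTC on Jun 18.
Flight 2 in UTC: 9:37 AM − 5:00 = 4:37 AM on Jun 18.
+10 hours 2 minutes → arrive 2:39 PM UTC on Jun 18.
Flight 1 lands earlier by 4 hours 32 minutes.

the first, by 4 hours 32 minutes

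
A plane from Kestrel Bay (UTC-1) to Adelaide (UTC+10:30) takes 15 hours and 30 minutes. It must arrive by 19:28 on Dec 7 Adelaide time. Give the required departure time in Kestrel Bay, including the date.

16:28 on December 6

Target arrival in UTC: 19:28 − 10:30 = 08:58 on Dec 7.
Subtract 15 hours 30 minutes → departure 17:28 UTC on Dec 6.
Kestrel Bay is UTC−1:00: 17:28 − 1:00 = 16:28 on Dec 6.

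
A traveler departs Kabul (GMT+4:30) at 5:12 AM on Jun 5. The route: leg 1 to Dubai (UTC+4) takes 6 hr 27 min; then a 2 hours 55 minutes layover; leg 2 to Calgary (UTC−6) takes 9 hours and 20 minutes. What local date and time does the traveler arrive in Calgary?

1:24 PM on Jun 5

Convert departure to UTC: 5:12 AM − 4:30 = 12:42 AM UTC on Jun 5.
Add 6 hours 27 minutes leg 1 → 7:09 AM UTC.
Add 2 hours and 55 minutes layover in Dubai → 10:04 AM UTC.
Add 9 hours and 20 minutes leg 2 → 7:24 PM UTC.
Calgary is UTC−6:00, so local arrival = 7:24 PM − 6:00 = 1:24 PM on Jun 5.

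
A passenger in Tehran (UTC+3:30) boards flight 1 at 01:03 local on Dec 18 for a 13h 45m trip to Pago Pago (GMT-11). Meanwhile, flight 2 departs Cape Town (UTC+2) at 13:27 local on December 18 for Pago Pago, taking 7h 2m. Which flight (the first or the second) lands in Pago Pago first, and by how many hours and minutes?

Flight 1 in UTC: 01:03 − 3:30 = 21:33 on Dec 17.
+13 hours 45 minutes → arrive 11:18 UTC on Dec 18.
Flight 2 in UTC: 13:27 − 2:00 = 11:27 on Dec 18.
+7 hours and 2 minutes → arrive 18:29 UTC on Dec 18.
Flight 1 lands earlier by 7 hours 11 minutes.

the first, by 7 hours 11 minutes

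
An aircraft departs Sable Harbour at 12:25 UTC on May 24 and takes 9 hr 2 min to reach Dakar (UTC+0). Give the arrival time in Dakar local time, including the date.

21:27 on May 24

Departure is given in UTC: 12:25 on May 24.
Add 9 hours 2 minutes → 21:27 UTC.
Dakar is UTC+0, so local arrival is 21:27 on May 24.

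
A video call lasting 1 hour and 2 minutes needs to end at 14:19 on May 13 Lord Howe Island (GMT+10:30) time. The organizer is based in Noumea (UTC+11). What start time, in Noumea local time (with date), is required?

13:47 on May 13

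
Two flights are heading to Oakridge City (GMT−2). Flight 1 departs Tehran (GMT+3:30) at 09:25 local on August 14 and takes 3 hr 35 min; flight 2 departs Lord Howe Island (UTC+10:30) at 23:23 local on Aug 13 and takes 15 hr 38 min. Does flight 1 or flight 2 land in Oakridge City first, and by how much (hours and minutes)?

the second, by 4 hours 59 minutes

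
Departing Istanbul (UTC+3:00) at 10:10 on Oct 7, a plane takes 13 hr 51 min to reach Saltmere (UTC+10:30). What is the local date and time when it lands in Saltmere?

Convert departure to UTC: 10:10 − 3:00 = 07:10 UTC on Oct 7.
Add 13 hours and 51 minutes travel time → 21:01 UTC.
Saltmere is UTC+10:30, so local arrival = 21:01 + 10:30 = 07:31 on Oct 8.

07:31 on Oct 8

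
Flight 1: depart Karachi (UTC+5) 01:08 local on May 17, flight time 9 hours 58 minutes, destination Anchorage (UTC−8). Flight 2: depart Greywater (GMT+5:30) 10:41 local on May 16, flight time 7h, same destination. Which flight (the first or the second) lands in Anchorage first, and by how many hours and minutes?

the second, by 17 hours 55 minutes

Flight 1 in UTC: 01:08 − 5:00 = 20:08 on May 16.
+9 hours 58 minutes → arrive 06:06 UTC on May 17.
Flight 2 in UTC: 10:41 − 5:30 = 05:11 on May 16.
+7 hours → arrive 12:11 UTC on May 16.
Flight 2 lands earlier by 17 hours 55 minutes.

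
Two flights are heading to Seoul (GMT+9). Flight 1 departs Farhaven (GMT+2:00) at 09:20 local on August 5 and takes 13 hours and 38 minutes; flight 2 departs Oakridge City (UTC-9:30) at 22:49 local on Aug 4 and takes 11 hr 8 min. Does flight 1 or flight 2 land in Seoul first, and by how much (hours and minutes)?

the second, by 1 hour 31 minutes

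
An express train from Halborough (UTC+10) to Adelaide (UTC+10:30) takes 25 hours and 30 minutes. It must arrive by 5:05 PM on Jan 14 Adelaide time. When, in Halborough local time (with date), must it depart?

Target arrival in UTC: 5:05 PM − 10:30 = 6:35 AM on Jan 14.
Subtract 25 hours and 30 minutes → departure 5:05 AM UTC on Jan 13.
Halborough is UTC+10:00: 5:05 AM + 10:00 = 3:05 PM on Jan 13.

3:05 PM on January 13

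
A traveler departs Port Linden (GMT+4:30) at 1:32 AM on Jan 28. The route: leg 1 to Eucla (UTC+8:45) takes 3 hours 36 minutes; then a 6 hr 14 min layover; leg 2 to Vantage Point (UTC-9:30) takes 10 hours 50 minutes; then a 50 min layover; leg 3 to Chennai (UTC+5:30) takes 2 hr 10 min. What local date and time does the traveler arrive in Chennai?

Convert departure to UTC: 1:32 AM − 4:30 = 9:02 PM UTC on Jan 27.
Add 3 hours 36 minutes leg 1 → 12:38 AM UTC (Jan 28).
Add 6 hours 14 minutes layover in Eucla → 6:52 AM UTC.
Add 10 hours and 50 minutes leg 2 → 5:42 PM UTC.
Add 50 minutes layover in Vantage Point → 6:32 PM UTC.
Add 2 hours and 10 minutes leg 3 → 8:42 PM UTC.
Chennai is UTC+5:30, so local arrival = 8:42 PM + 5:30 = 2:12 AM on Jan 29.

2:12 AM on January 29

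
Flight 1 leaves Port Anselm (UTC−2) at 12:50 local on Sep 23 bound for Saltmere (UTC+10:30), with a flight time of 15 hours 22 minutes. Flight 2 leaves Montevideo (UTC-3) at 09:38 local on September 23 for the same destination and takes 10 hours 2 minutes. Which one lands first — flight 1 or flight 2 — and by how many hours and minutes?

Flight 1 in UTC: 12:50 + 2:00 = 14:50 on Sep 23.
+15 hours and 22 minutes → arrive 06:12 UTC on Sep 24.
Flight 2 in UTC: 09:38 + 3:00 = 12:38 on Sep 23.
+10 hours and 2 minutes → arrive 22:40 UTC on Sep 23.
Flight 2 lands earlier by 7 hours 32 minutes.

the second, by 7 hours 32 minutes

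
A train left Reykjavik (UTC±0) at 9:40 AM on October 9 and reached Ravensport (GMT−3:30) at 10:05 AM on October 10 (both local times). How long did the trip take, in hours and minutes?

27 hours 55 minutes

Departure is already UTC: 9:40 AM on Oct 9.
Arrival in UTC: 10:05 AM + 3:30 = 1:35 PM on Oct 10.
Elapsed = 1:35 PM − 9:40 AM (+1 day) = 27 hours 55 minutes.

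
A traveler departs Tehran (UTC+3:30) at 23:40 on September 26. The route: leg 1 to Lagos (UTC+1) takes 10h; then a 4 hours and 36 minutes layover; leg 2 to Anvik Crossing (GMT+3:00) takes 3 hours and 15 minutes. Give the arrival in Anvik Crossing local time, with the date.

17:01 on Sep 27

Convert departure to UTC: 23:40 − 3:30 = 20:10 UTC on Sep 26.
Add 10 hours leg 1 → 06:10 UTC (Sep 27).
Add 4 hours and 36 minutes layover in Lagos → 10:46 UTC.
Add 3 hours and 15 minutes leg 2 → 14:01 UTC.
Anvik Crossing is UTC+3:00, so local arrival = 14:01 + 3:00 = 17:01 on Sep 27.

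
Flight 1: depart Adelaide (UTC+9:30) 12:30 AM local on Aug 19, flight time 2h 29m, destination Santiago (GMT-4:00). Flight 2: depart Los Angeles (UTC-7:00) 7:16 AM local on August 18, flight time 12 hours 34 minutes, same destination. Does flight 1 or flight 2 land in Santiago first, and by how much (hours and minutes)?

the first, by 9 hours 21 minutes

Flight 1 in UTC: 12:30 AM − 9:30 = 3:00 PM on Aug 18.
+2 hours 29 minutes → arrive 5:29 PM UTC on Aug 18.
Flight 2 in UTC: 7:16 AM + 7:00 = 2:16 PM on Aug 18.
+12 hours 34 minutes → arrive 2:50 AM UTC on Aug 19.
Flight 1 lands earlier by 9 hours 21 minutes.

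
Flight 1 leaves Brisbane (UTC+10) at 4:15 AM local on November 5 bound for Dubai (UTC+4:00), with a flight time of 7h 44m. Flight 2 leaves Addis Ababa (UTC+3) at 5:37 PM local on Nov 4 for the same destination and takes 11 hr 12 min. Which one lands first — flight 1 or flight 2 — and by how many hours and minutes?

the second, by 10 minutes

Flight 1 in UTC: 4:15 AM − 10:00 = 6:15 PM on Nov 4.
+7 hours and 44 minutes → arrive 1:59 AM UTC on Nov 5.
Flight 2 in UTC: 5:37 PM − 3:00 = 2:37 PM on Nov 4.
+11 hours and 12 minutes → arrive 1:49 AM UTC on Nov 5.
Flight 2 lands earlier by 10 minutes.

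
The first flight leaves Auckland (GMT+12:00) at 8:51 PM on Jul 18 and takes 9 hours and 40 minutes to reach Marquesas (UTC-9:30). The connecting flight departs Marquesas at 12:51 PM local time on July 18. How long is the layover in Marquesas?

Convert departure to UTC: 8:51 PM − 12:00 = 8:51 AM UTC on Jul 18.
Add 9 hours 40 minutes flight time → 6:31 PM UTC.
Marquesas is UTC−9:30, so local arrival = 6:31 PM − 9:30 = 9:01 AM on Jul 18.
Layover = 12:51 PM − 9:01 AM = 3 hours 50 minutes.

3 hours 50 minutes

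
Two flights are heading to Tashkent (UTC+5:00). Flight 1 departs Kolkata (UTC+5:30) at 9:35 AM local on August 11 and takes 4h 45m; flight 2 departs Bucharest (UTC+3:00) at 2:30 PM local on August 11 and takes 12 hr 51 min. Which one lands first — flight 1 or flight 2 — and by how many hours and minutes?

the first, by 15 hours 31 minutes

Flight 1 in UTC: 9:35 AM − 5:30 = 4:05 AM on Aug 11.
+4 hours 45 minutes → arrive 8:50 AM UTC on Aug 11.
Flight 2 in UTC: 2:30 PM − 3:00 = 11:30 AM on Aug 11.
+12 hours and 51 minutes → arrive 12:21 AM UTC on Aug 12.
Flight 1 lands earlier by 15 hours 31 minutes.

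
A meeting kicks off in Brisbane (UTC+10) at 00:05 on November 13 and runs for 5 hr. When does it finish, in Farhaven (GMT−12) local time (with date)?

Farhaven is 22:00 behind Brisbane.
After 5 hours it is 05:05 in Brisbane.
Shift by the zone difference: 05:05 − 22:00 = 07:05 on Nov 12 in Farhaven.

07:05 on November 12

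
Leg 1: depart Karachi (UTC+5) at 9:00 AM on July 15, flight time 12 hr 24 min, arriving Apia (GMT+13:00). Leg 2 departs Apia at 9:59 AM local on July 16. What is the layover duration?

Convert departure to UTC: 9:00 AM − 5:00 = 4:00 AM UTC on Jul 15.
Add 12 hours and 24 minutes flight time → 4:24 PM UTC.
Apia is UTC+13:00, so local arrival = 4:24 PM + 13:00 = 5:24 AM on Jul 16.
Layover = 9:59 AM − 5:24 AM = 4 hours 35 minutes.

4 hours 35 minutes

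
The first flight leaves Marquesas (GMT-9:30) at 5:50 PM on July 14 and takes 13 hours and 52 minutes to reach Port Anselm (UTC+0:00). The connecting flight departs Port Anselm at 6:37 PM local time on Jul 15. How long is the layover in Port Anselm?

1 hour 25 minutes

Convert departure to UTC: 5:50 PM + 9:30 = 3:20 AM UTC on Jul 15.
Add 13 hours 52 minutes flight time → 5:12 PM UTC.
Port Anselm is UTC+0, so local arrival is the same: 5:12 PM on Jul 15.
Layover = 6:37 PM − 5:12 PM = 1 hour 25 minutes.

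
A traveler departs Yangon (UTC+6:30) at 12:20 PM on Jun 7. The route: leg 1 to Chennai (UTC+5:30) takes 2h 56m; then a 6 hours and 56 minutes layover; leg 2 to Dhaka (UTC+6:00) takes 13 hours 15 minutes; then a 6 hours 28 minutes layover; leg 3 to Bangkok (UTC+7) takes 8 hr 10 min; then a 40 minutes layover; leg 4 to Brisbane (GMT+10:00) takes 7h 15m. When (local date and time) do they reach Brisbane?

1:30 PM on June 9

Convert departure to UTC: 12:20 PM − 6:30 = 5:50 AM UTC on Jun 7.
Add 2 hours and 56 minutes leg 1 → 8:46 AM UTC.
Add 6 hours 56 minutes layover in Chennai → 3:42 PM UTC.
Add 13 hours and 15 minutes leg 2 → 4:57 AM UTC (Jun 8).
Add 6 hours and 28 minutes layover in Dhaka → 11:25 AM UTC.
Add 8 hours 10 minutes leg 3 → 7:35 PM UTC.
Add 40 minutes layover in Bangkok → 8:15 PM UTC.
Add 7 hours 15 minutes leg 4 → 3:30 AM UTC (Jun 9).
Brisbane is UTC+10:00, so local arrival = 3:30 AM + 10:00 = 1:30 PM on Jun 9.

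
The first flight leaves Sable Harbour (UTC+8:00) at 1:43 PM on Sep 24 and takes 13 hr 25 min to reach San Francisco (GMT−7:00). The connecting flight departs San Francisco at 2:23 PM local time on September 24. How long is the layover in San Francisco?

2 hours 15 minutes

Convert departure to UTC: 1:43 PM − 8:00 = 5:43 AM UTC on Sep 24.
Add 13 hours 25 minutes flight time → 7:08 PM UTC.
San Francisco is UTC−7:00, so local arrival = 7:08 PM − 7:00 = 12:08 PM on Sep 24.
Layover = 2:23 PM − 12:08 PM = 2 hours 15 minutes.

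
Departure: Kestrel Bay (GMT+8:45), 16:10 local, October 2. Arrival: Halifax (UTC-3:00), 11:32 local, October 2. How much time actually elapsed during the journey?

Halifax is 11:45 behind Kestrel Bay.
Clock-face elapsed time (ignoring zones) is −4 hours 38 minutes.
Actual elapsed = −4 hours 38 minutes + 11:45 = 7 hours 7 minutes.

7 hours 7 minutes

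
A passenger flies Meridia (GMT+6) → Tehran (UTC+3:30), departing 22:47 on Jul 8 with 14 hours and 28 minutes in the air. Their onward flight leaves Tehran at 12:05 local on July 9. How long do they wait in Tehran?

Convert departure to UTC: 22:47 − 6:00 = 16:47 UTC on Jul 8.
Add 14 hours 28 minutes flight time → 07:15 UTC (Jul 9).
Tehran is UTC+3:30, so local arrival = 07:15 + 3:30 = 10:45 on Jul 9.
Layover = 12:05 − 10:45 = 1 hour 20 minutes.

1 hour 20 minutes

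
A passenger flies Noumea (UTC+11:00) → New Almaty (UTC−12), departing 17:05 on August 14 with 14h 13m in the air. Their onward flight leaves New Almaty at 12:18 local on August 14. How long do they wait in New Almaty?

Convert departure to UTC: 17:05 − 11:00 = 06:05 UTC on Aug 14.
Add 14 hours and 13 minutes flight time → 20:18 UTC.
New Almaty is UTC−12:00, so local arrival = 20:18 − 12:00 = 08:18 on Aug 14.
Layover = 12:18 − 08:18 = 4 hours.

4 hours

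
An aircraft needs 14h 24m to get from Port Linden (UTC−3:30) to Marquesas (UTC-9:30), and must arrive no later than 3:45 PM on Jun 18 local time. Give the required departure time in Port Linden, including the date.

7:21 AM on Jun 18

Target arrival in UTC: 3:45 PM + 9:30 = 1:15 AM on Jun 19.
Subtract 14 hours and 24 minutes → departure 10:51 AM UTC on Jun 18.
Port Linden is UTC−3:30: 10:51 AM − 3:30 = 7:21 AM on Jun 18.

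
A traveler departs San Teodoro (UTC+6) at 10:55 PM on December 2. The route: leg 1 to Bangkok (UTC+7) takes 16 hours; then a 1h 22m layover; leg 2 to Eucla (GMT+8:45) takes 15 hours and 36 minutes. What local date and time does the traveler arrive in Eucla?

Convert departure to UTC: 10:55 PM − 6:00 = 4:55 PM UTC on Dec 2.
Add 16 hours leg 1 → 8:55 AM UTC (Dec 3).
Add 1 hour 22 minutes layover in Bangkok → 10:17 AM UTC.
Add 15 hours 36 minutes leg 2 → 1:53 AM UTC (Dec 4).
Eucla is UTC+8:45, so local arrival = 1:53 AM + 8:45 = 10:38 AM on Dec 4.

10:38 AM on December 4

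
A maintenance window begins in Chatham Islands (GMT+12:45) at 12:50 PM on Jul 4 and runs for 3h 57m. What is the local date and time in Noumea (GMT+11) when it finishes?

Noumea is 1:45 behind Chatham Islands.
After 3 hours 57 minutes it is 4:47 PM in Chatham Islands.
Shift by the zone difference: 4:47 PM − 1:45 = 3:02 PM on Jul 4 in Noumea.

3:02 PM on July 4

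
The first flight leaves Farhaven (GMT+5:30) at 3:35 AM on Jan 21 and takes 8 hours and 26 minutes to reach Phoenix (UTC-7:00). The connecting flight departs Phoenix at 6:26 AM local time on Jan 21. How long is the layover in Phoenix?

Convert departure to UTC: 3:35 AM − 5:30 = 10:05 PM UTC on Jan 20.
Add 8 hours and 26 minutes flight time → 6:31 AM UTC (Jan 21).
Phoenix is UTC−7:00, so local arrival = 6:31 AM − 7:00 = 11:31 PM on Jan 20.
Layover = 6:26 AM − 11:31 PM (+1 day) = 6 hours 55 minutes.

6 hours 55 minutes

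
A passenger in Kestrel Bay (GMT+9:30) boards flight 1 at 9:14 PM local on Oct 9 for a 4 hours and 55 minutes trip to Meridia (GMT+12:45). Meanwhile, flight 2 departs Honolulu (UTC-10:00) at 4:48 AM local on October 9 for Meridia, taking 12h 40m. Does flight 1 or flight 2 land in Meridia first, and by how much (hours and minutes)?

Flight 1 in UTC: 9:14 PM − 9:30 = 11:44 AM on Oct 9.
+4 hours and 55 minutes → arrive 4:39 PM UTC on Oct 9.
Flight 2 in UTC: 4:48 AM + 10:00 = 2:48 PM on Oct 9.
+12 hours 40 minutes → arrive 3:28 AM UTC on Oct 10.
Flight 1 lands earlier by 10 hours 49 minutes.

the first, by 10 hours 49 minutes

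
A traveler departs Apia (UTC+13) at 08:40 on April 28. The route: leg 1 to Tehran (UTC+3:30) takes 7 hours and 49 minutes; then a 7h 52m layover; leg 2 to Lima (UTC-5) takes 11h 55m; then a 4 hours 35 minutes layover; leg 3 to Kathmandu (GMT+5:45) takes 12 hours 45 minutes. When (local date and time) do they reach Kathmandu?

22:21 on April 29

Convert departure to UTC: 08:40 − 13:00 = 19:40 UTC on Apr 27.
Add 7 hours and 49 minutes leg 1 → 03:29 UTC (Apr 28).
Add 7 hours 52 minutes layover in Tehran → 11:21 UTC.
Add 11 hours and 55 minutes leg 2 → 23:16 UTC.
Add 4 hours and 35 minutes layover in Lima → 03:51 UTC (Apr 29).
Add 12 hours and 45 minutes leg 3 → 16:36 UTC.
Kathmandu is UTC+5:45, so local arrival = 16:36 + 5:45 = 22:21 on Apr 29.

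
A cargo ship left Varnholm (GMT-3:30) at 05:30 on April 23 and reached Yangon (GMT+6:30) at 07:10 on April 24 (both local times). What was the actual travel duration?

15 hours 40 minutes

Departure in UTC: 05:30 + 3:30 = 09:00 on Apr 23.
Arrival in UTC: 07:10 − 6:30 = 00:40 on Apr 24.
Elapsed = 00:40 − 09:00 (+1 day) = 15 hours 40 minutes.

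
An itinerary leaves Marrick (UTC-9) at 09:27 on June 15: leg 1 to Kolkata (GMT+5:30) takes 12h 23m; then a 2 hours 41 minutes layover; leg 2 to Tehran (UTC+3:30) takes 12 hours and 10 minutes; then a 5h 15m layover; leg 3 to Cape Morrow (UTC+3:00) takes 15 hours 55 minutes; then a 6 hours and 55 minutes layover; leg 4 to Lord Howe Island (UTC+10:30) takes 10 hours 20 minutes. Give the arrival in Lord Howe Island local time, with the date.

22:36 on June 18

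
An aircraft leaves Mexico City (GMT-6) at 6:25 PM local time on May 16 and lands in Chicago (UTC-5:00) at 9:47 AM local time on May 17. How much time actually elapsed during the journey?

14 hours 22 minutes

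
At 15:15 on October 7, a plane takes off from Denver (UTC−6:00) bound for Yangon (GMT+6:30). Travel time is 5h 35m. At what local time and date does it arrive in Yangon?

09:20 on October 8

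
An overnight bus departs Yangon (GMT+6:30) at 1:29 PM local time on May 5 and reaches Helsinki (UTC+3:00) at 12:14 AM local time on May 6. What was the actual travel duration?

14 hours 15 minutes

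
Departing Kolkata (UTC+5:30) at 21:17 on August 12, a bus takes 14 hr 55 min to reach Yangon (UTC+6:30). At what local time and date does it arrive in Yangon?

13:12 on August 13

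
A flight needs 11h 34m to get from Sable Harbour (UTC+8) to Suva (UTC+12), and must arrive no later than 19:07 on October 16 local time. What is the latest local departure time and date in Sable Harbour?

Target arrival in UTC: 19:07 − 12:00 = 07:07 on Oct 16.
Subtract 11 hours and 34 minutes → departure 19:33 UTC on Oct 15.
Sable Harbour is UTC+8:00: 19:33 + 8:00 = 03:33 on Oct 16.

03:33 on Oct 16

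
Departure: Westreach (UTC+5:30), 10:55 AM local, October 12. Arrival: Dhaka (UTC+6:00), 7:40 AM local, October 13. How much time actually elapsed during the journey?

20 hours 15 minutes

Dhaka is 0:30 ahead of Westreach.
Clock-face elapsed time (ignoring zones) is 20 hours 45 minutes.
Actual elapsed = 20 hours 45 minutes − 0:30 = 20 hours 15 minutes.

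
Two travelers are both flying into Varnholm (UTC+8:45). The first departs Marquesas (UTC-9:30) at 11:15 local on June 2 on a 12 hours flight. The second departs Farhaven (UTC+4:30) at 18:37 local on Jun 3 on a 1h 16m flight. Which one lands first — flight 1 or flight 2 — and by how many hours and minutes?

Flight 1 in UTC: 11:15 + 9:30 = 20:45 on Jun 2.
+12 hours → arrive 08:45 UTC on Jun 3.
Flight 2 in UTC: 18:37 − 4:30 = 14:07 on Jun 3.
+1 hour 16 minutes → arrive 15:23 UTC on Jun 3.
Flight 1 lands earlier by 6 hours 38 minutes.

the first, by 6 hours 38 minutes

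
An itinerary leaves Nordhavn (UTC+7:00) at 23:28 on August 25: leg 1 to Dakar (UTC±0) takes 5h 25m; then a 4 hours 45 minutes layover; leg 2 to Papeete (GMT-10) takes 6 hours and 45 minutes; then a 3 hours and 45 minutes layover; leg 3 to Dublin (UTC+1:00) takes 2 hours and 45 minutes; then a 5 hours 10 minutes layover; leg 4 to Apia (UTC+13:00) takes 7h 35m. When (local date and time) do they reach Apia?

Convert departure to UTC: 23:28 − 7:00 = 16:28 UTC on Aug 25.
Add 5 hours 25 minutes leg 1 → 21:53 UTC.
Add 4 hours and 45 minutes layover in Dakar → 02:38 UTC (Aug 26).
Add 6 hours 45 minutes leg 2 → 09:23 UTC.
Add 3 hours 45 minutes layover in Papeete → 13:08 UTC.
Add 2 hours and 45 minutes leg 3 → 15:53 UTC.
Add 5 hours and 10 minutes layover in Dublin → 21:03 UTC.
Add 7 hours 35 minutes leg 4 → 04:38 UTC (Aug 27).
Apia is UTC+13:00, so local arrival = 04:38 + 13:00 = 17:38 on Aug 27.

17:38 on August 27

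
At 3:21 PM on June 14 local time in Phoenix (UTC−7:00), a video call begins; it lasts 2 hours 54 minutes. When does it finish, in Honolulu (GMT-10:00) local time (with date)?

3:15 PM on June 14

Convert start to UTC: 3:21 PM + 7:00 = 10:21 PM UTC on Jun 14.
Add 2 hours and 54 minutes duration → 1:15 AM UTC (Jun 15).
Honolulu is UTC−10:00, so local end time = 1:15 AM − 10:00 = 3:15 PM on Jun 14.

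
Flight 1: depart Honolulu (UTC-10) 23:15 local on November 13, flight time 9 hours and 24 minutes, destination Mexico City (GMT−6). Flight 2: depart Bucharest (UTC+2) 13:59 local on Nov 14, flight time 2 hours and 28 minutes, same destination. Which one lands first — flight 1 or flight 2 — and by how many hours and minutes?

Flight 1 in UTC: 23:15 + 10:00 = 09:15 on Nov 14.
+9 hours 24 minutes → arrive 18:39 UTC on Nov 14.
Flight 2 in UTC: 13:59 − 2:00 = 11:59 on Nov 14.
+2 hours and 28 minutes → arrive 14:27 UTC on Nov 14.
Flight 2 lands earlier by 4 hours 12 minutes.

the second, by 4 hours 12 minutes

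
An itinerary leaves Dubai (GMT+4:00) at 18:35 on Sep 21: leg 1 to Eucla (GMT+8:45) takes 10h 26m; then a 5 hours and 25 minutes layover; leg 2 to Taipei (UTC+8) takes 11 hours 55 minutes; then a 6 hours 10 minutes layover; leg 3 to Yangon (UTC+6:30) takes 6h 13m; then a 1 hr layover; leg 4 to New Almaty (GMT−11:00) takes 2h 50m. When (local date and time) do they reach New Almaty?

23:34 on Sep 22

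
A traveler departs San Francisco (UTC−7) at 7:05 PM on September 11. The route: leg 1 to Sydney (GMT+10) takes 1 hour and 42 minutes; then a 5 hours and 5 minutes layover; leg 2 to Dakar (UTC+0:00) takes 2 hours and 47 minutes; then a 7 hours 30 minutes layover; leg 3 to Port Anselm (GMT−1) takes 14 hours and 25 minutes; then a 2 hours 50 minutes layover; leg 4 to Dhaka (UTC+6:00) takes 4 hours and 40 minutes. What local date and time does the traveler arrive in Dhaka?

Convert departure to UTC: 7:05 PM + 7:00 = 2:05 AM UTC on Sep 12.
Add 1 hour 42 minutes leg 1 → 3:47 AM UTC.
Add 5 hours and 5 minutes layover in Sydney → 8:52 AM UTC.
Add 2 hours 47 minutes leg 2 → 11:39 AM UTC.
Add 7 hours and 30 minutes layover in Dakar → 7:09 PM UTC.
Add 14 hours 25 minutes leg 3 → 9:34 AM UTC (Sep 13).
Add 2 hours 50 minutes layover in Port Anselm → 12:24 PM UTC.
Add 4 hours 40 minutes leg 4 → 5:04 PM UTC.
Dhaka is UTC+6:00, so local arrival = 5:04 PM + 6:00 = 11:04 PM on Sep 13.

11:04 PM on Sep 13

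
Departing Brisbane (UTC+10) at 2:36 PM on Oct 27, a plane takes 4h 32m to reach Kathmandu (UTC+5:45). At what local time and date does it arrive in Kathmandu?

Convert departure to UTC: 2:36 PM − 10:00 = 4:36 AM UTC on Oct 27.
Add 4 hours 32 minutes travel time → 9:08 AM UTC.
Kathmandu is UTC+5:45, so local arrival = 9:08 AM + 5:45 = 2:53 PM on Oct 27.

2:53 PM on October 27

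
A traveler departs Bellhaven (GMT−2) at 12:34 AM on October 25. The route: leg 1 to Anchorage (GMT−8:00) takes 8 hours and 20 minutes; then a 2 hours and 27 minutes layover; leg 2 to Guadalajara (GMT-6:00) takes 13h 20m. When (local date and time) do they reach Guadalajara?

8:41 PM on Oct 25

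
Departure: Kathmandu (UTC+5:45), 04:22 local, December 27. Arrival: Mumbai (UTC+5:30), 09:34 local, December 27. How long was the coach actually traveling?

5 hours 27 minutes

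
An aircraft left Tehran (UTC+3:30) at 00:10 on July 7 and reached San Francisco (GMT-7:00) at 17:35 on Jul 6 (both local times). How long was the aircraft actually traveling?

3 hours 55 minutes

Departure in UTC: 00:10 − 3:30 = 20:40 on Jul 6.
Arrival in UTC: 17:35 + 7:00 = 00:35 on Jul 7.
Elapsed = 00:35 − 20:40 (+1 day) = 3 hours 55 minutes.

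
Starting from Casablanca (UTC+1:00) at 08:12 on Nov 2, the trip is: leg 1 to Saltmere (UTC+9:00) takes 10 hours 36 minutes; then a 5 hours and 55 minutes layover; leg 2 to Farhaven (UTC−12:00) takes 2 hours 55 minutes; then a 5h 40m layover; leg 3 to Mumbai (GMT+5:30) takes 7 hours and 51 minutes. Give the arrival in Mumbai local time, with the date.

21:39 on Nov 3

Convert departure to UTC: 08:12 − 1:00 = 07:12 UTC on Nov 2.
Add 10 hours and 36 minutes leg 1 → 17:48 UTC.
Add 5 hours 55 minutes layover in Saltmere → 23:43 UTC.
Add 2 hours 55 minutes leg 2 → 02:38 UTC (Nov 3).
Add 5 hours and 40 minutes layover in Farhaven → 08:18 UTC.
Add 7 hours and 51 minutes leg 3 → 16:09 UTC.
Mumbai is UTC+5:30, so local arrival = 16:09 + 5:30 = 21:39 on Nov 3.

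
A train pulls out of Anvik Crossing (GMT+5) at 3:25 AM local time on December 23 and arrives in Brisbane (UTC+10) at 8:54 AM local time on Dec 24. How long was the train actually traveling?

24 hours 29 minutes

Departure in UTC: 3:25 AM − 5:00 = 10:25 PM on Dec 22.
Arrival in UTC: 8:54 AM − 10:00 = 10:54 PM on Dec 23.
Elapsed = 10:54 PM − 10:25 PM (+1 day) = 24 hours 29 minutes.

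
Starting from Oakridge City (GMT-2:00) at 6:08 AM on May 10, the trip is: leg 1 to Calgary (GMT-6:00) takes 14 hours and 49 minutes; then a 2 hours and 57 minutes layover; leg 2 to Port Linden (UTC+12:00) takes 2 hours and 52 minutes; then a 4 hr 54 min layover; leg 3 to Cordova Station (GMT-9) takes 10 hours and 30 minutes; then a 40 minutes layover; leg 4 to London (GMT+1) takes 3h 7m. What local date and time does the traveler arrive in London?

12:57 AM on May 12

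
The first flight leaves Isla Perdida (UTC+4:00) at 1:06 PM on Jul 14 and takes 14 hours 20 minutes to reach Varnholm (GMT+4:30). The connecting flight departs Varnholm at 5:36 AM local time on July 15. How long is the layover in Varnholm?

Convert departure to UTC: 1:06 PM − 4:00 = 9:06 AM UTC on Jul 14.
Add 14 hours 20 minutes flight time → 11:26 PM UTC.
Varnholm is UTC+4:30, so local arrival = 11:26 PM + 4:30 = 3:56 AM on Jul 15.
Layover = 5:36 AM − 3:56 AM = 1 hour 40 minutes.

1 hour 40 minutes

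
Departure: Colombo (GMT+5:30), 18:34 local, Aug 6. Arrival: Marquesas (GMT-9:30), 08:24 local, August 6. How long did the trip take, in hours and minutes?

Marquesas is 15:00 behind Colombo.
Clock-face elapsed time (ignoring zones) is −10 hours 10 minutes.
Actual elapsed = −10 hours 10 minutes + 15:00 = 4 hours 50 minutes.

4 hours 50 minutes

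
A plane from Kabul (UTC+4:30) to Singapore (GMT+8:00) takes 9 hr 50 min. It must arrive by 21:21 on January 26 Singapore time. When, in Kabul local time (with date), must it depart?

Target arrival in UTC: 21:21 − 8:00 = 13:21 on Jan 26.
Subtract 9 hours 50 minutes → departure 03:31 UTC on Jan 26.
Kabul is UTC+4:30: 03:31 + 4:30 = 08:01 on Jan 26.

08:01 on January 26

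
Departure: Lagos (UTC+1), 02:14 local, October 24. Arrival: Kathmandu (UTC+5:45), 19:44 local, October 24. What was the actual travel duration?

Departure in UTC: 02:14 − 1:00 = 01:14 on Oct 24.
Arrival in UTC: 19:44 − 5:45 = 13:59 on Oct 24.
Elapsed = 13:59 − 01:14 = 12 hours 45 minutes.

12 hours 45 minutes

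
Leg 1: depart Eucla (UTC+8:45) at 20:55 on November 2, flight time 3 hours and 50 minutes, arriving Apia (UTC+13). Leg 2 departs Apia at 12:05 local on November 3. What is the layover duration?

7 hours 5 minutes

Convert departure to UTC: 20:55 − 8:45 = 12:10 UTC on Nov 2.
Add 3 hours 50 minutes flight time → 16:00 UTC.
Apia is UTC+13:00, so local arrival = 16:00 + 13:00 = 05:00 on Nov 3.
Layover = 12:05 − 05:00 = 7 hours 5 minutes.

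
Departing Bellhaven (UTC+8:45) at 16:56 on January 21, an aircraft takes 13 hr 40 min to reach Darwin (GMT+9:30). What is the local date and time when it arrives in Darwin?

07:21 on January 22

Convert departure to UTC: 16:56 − 8:45 = 08:11 UTC on Jan 21.
Add 13 hours 40 minutes travel time → 21:51 UTC.
Darwin is UTC+9:30, so local arrival = 21:51 + 9:30 = 07:21 on Jan 22.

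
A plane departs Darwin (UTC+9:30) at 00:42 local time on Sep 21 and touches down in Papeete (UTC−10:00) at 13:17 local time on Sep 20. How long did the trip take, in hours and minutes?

8 hours 5 minutes

Departure in UTC: 00:42 − 9:30 = 15:12 on Sep 20.
Arrival in UTC: 13:17 + 10:00 = 23:17 on Sep 20.
Elapsed = 23:17 − 15:12 = 8 hours 5 minutes.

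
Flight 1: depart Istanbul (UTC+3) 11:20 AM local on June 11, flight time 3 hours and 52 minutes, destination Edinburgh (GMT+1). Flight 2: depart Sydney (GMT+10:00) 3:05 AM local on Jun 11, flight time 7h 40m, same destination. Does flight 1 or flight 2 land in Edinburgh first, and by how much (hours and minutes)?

the second, by 11 hours 27 minutes

Flight 1 in UTC: 11:20 AM − 3:00 = 8:20 AM on Jun 11.
+3 hours 52 minutes → arrive 12:12 PM UTC on Jun 11.
Flight 2 in UTC: 3:05 AM − 10:00 = 5:05 PM on Jun 10.
+7 hours and 40 minutes → arrive 12:45 AM UTC on Jun 11.
Flight 2 lands earlier by 11 hours 27 minutes.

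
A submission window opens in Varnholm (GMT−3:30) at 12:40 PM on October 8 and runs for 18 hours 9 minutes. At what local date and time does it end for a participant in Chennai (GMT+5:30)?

3:49 PM on Oct 9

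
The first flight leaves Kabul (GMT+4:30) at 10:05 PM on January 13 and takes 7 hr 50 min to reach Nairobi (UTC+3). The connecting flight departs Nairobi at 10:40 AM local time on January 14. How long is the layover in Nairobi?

Convert departure to UTC: 10:05 PM − 4:30 = 5:35 PM UTC on Jan 13.
Add 7 hours 50 minutes flight time → 1:25 AM UTC (Jan 14).
Nairobi is UTC+3:00, so local arrival = 1:25 AM + 3:00 = 4:25 AM on Jan 14.
Layover = 10:40 AM − 4:25 AM = 6 hours 15 minutes.

6 hours 15 minutes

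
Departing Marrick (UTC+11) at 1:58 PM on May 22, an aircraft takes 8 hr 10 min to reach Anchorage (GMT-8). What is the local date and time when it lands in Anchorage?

3:08 AM on May 22

Convert departure to UTC: 1:58 PM − 11:00 = 2:58 AM UTC on May 22.
Add 8 hours and 10 minutes travel time → 11:08 AM UTC.
Anchorage is UTC−8:00, so local arrival = 11:08 AM − 8:00 = 3:08 AM on May 22.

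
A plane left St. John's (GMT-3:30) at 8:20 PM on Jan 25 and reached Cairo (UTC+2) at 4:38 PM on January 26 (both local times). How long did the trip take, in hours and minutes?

14 hours 48 minutes

Departure in UTC: 8:20 PM + 3:30 = 11:50 PM on Jan 25.
Arrival in UTC: 4:38 PM − 2:00 = 2:38 PM on Jan 26.
Elapsed = 2:38 PM − 11:50 PM (+1 day) = 14 hours 48 minutes.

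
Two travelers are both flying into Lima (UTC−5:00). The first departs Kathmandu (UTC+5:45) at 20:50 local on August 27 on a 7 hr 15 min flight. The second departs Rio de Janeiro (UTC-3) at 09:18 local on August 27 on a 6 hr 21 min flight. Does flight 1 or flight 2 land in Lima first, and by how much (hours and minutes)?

the second, by 3 hours 41 minutes

Flight 1 in UTC: 20:50 − 5:45 = 15:05 on Aug 27.
+7 hours 15 minutes → arrive 22:20 UTC on Aug 27.
Flight 2 in UTC: 09:18 + 3:00 = 12:18 on Aug 27.
+6 hours and 21 minutes → arrive 18:39 UTC on Aug 27.
Flight 2 lands earlier by 3 hours 41 minutes.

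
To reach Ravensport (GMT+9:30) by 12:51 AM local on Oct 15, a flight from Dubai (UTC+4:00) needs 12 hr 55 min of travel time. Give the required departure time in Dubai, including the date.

Target arrival in UTC: 12:51 AM − 9:30 = 3:21 PM on Oct 14.
Subtract 12 hours 55 minutes → departure 2:26 AM UTC on Oct 14.
Dubai is UTC+4:00: 2:26 AM + 4:00 = 6:26 AM on Oct 14.

6:26 AM on October 14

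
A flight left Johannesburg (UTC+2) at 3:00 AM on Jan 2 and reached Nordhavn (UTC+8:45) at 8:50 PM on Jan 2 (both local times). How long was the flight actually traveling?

11 hours 5 minutes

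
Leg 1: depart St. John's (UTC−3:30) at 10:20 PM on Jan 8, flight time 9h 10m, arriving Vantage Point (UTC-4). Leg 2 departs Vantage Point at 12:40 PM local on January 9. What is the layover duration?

Convert departure to UTC: 10:20 PM + 3:30 = 1:50 AM UTC on Jan 9.
Add 9 hours and 10 minutes flight time → 11:00 AM UTC.
Vantage Point is UTC−4:00, so local arrival = 11:00 AM − 4:00 = 7:00 AM on Jan 9.
Layover = 12:40 PM − 7:00 AM = 5 hours 40 minutes.

5 hours 40 minutes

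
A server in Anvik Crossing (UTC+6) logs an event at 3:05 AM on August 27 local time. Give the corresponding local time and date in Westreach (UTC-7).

In UTC: 3:05 AM − 6:00 = 9:05 PM on Aug 26.
Westreach is UTC−7:00: 9:05 PM − 7:00 = 2:05 PM on Aug 26.

2:05 PM on August 26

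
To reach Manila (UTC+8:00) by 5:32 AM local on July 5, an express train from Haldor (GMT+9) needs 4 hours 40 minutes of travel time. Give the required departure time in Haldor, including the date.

1:52 AM on July 5

Target arrival in UTC: 5:32 AM − 8:00 = 9:32 PM on Jul 4.
Subtract 4 hours 40 minutes → departure 4:52 PM UTC on Jul 4.
Haldor is UTC+9:00: 4:52 PM + 9:00 = 1:52 AM on Jul 5.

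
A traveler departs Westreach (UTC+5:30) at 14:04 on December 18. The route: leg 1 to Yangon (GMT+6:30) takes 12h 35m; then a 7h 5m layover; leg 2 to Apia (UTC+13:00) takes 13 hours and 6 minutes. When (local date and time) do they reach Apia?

Convert departure to UTC: 14:04 − 5:30 = 08:34 UTC on Dec 18.
Add 12 hours 35 minutes leg 1 → 21:09 UTC.
Add 7 hours 5 minutes layover in Yangon → 04:14 UTC (Dec 19).
Add 13 hours and 6 minutes leg 2 → 17:20 UTC.
Apia is UTC+13:00, so local arrival = 17:20 + 13:00 = 06:20 on Dec 20.

06:20 on December 20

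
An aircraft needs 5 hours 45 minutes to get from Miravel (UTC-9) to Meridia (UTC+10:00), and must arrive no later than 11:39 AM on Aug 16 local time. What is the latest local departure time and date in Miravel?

10:54 AM on August 15

Target arrival in UTC: 11:39 AM − 10:00 = 1:39 AM on Aug 16.
Subtract 5 hours and 45 minutes → departure 7:54 PM UTC on Aug 15.
Miravel is UTC−9:00: 7:54 PM − 9:00 = 10:54 AM on Aug 15.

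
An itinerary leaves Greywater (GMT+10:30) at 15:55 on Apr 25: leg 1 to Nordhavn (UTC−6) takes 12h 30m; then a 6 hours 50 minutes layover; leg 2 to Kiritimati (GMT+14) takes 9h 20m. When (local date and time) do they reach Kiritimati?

Convert departure to UTC: 15:55 − 10:30 = 05:25 UTC on Apr 25.
Add 12 hours 30 minutes leg 1 → 17:55 UTC.
Add 6 hours and 50 minutes layover in Nordhavn → 00:45 UTC (Apr 26).
Add 9 hours and 20 minutes leg 2 → 10:05 UTC.
Kiritimati is UTC+14:00, so local arrival = 10:05 + 14:00 = 00:05 on Apr 27.

00:05 on Apr 27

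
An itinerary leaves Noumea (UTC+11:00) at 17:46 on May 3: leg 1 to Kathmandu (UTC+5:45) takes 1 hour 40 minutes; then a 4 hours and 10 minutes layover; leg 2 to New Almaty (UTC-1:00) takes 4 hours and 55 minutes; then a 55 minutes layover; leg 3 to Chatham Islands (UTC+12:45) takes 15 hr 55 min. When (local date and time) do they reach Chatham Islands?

23:06 on May 4

Convert departure to UTC: 17:46 − 11:00 = 06:46 UTC on May 3.
Add 1 hour 40 minutes leg 1 → 08:26 UTC.
Add 4 hours 10 minutes layover in Kathmandu → 12:36 UTC.
Add 4 hours and 55 minutes leg 2 → 17:31 UTC.
Add 55 minutes layover in New Almaty → 18:26 UTC.
Add 15 hours and 55 minutes leg 3 → 10:21 UTC (May 4).
Chatham Islands is UTC+12:45, so local arrival = 10:21 + 12:45 = 23:06 on May 4.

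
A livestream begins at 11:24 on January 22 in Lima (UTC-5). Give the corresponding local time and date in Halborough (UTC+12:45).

05:09 on January 23

In UTC: 11:24 + 5:00 = 16:24 on Jan 22.
Halborough is UTC+12:45: 16:24 + 12:45 = 05:09 on Jan 23.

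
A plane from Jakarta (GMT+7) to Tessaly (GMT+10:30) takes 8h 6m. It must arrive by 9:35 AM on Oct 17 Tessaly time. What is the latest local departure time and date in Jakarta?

Target arrival in UTC: 9:35 AM − 10:30 = 11:05 PM on Oct 16.
Subtract 8 hours and 6 minutes → departure 2:59 PM UTC on Oct 16.
Jakarta is UTC+7:00: 2:59 PM + 7:00 = 9:59 PM on Oct 16.

9:59 PM on October 16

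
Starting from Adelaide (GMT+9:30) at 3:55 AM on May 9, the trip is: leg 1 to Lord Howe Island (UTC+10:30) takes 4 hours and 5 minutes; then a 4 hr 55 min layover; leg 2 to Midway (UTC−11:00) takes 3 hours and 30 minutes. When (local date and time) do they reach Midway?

Convert departure to UTC: 3:55 AM − 9:30 = 6:25 PM UTC on May 8.
Add 4 hours and 5 minutes leg 1 → 10:30 PM UTC.
Add 4 hours and 55 minutes layover in Lord Howe Island → 3:25 AM UTC (May 9).
Add 3 hours 30 minutes leg 2 → 6:55 AM UTC.
Midway is UTC−11:00, so local arrival = 6:55 AM − 11:00 = 7:55 PM on May 8.

7:55 PM on May 8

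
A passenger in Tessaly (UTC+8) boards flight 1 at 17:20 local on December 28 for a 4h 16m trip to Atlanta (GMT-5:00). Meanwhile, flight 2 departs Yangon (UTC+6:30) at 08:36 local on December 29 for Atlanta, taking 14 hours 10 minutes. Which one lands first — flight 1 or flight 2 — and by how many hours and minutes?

the first, by 26 hours 40 minutes

Flight 1 in UTC: 17:20 − 8:00 = 09:20 on Dec 28.
+4 hours and 16 minutes → arrive 13:36 UTC on Dec 28.
Flight 2 in UTC: 08:36 − 6:30 = 02:06 on Dec 29.
+14 hours 10 minutes → arrive 16:16 UTC on Dec 29.
Flight 1 lands earlier by 26 hours 40 minutes.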